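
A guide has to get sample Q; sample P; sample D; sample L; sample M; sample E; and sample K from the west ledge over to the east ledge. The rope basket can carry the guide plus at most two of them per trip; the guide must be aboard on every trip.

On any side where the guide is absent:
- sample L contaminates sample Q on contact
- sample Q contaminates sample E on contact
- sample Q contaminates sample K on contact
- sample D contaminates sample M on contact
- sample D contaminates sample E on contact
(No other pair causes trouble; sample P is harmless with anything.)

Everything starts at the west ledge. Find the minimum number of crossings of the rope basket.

9

Counting alone: the guide can take at most 2 across per trip to the east ledge, so moving all 7 needs at least 4 loaded trips out, with a return between consecutive ones — at least 7 crossings.
The safety rule pushes this higher. Following every safe sequence of crossings, the most of the 7 that can be at the east ledge as the rope basket arrives there on crossing 7 is 6 — never all 7.
So no plan with fewer than 9 crossings exists, and this one achieves 9:
1. Guide goes to the east ledge with sample D and sample Q.
2. Guide goes back to the west ledge alone.
3. Guide goes to the east ledge with sample P.
4. Guide goes back to the west ledge alone.
5. Guide goes to the east ledge with sample L and sample M.
6. Guide goes back to the west ledge with sample D and sample Q.
7. Guide goes to the east ledge with sample E and sample K.
8. Guide goes back to the west ledge alone.
9. Guide goes to the east ledge with sample D and sample Q.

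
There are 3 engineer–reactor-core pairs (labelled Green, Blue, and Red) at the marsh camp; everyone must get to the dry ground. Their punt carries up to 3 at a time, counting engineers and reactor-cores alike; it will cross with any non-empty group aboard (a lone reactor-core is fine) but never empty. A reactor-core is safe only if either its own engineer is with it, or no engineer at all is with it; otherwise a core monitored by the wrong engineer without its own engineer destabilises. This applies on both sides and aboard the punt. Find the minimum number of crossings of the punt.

5

Counting alone: each trip to the dry ground takes at most 3 across and each return brings at least 1 back, so after t trips out (and t−1 returns) at most 3t − (t−1) of the 6 are across; that first reaches 6 at t = 3, so at least 5 crossings are needed.
The plan below uses exactly 5 crossings, so it is optimal:
1. engineer Green and reactor-core Green cross → the dry ground.
2. engineer Green crosses ← the marsh camp.
3. engineer Blue, engineer Green, and engineer Red cross → the dry ground.
4. reactor-core Green crosses ← the marsh camp.
5. reactor-core Blue, reactor-core Green, and reactor-core Red cross → the dry ground.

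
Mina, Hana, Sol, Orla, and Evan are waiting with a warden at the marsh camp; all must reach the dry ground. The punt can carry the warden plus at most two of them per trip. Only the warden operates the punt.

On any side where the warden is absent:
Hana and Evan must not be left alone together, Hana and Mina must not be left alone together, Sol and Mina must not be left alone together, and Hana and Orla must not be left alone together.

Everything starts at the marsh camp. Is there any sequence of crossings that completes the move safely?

Yes

1. Warden goes to the dry ground with Hana and Mina.  [the marsh camp: Evan, Orla, Sol | the dry ground: Hana, Mina]
2. Warden goes back to the marsh camp with Hana.  [the marsh camp: Evan, Hana, Orla, Sol | the dry ground: Mina]
3. Warden goes to the dry ground with Evan and Orla.  [the marsh camp: Hana, Sol | the dry ground: Evan, Mina, Orla]
4. Warden goes back to the marsh camp alone.  [the marsh camp: Hana, Sol | the dry ground: Evan, Mina, Orla]
5. Warden goes to the dry ground with Hana and Sol.  [the marsh camp: — | the dry ground: Evan, Hana, Mina, Orla, Sol]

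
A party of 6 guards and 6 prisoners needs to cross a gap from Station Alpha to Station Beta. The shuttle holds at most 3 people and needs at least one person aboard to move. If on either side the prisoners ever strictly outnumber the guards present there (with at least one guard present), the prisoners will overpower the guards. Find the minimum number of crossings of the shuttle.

Following every safe sequence of crossings from the start, the most of the 12 that can be at Station Beta as the shuttle arrives there on crossings 1, 3, 5 is 3, 5, 6 respectively; the best ever achieved is 6 of 12.
From crossing 7 on, no configuration arises that was not already reachable earlier: only 17 distinct safe configurations (who is on which side, and where the shuttle is) can ever be reached, none of them has everyone across, and every continuation just revisits them. They are: 0 guards + 0 prisoners across (shuttle back at the start); 0 guards + 1 prisoner across (shuttle there); 0 guards + 1 prisoner across (shuttle back at the start); 0 guards + 2 prisoners across (shuttle there); 0 guards + 2 prisoners across (shuttle back at the start); 0 guards + 3 prisoners across (shuttle there); 0 guards + 3 prisoners across (shuttle back at the start); 0 guards + 4 prisoners across (shuttle there); 0 guards + 4 prisoners across (shuttle back at the start); 0 guards + 5 prisoners across (shuttle there); 0 guards + 5 prisoners across (shuttle back at the start); 0 guards + 6 prisoners across (shuttle there); 1 guard + 1 prisoner across (shuttle there); 1 guard + 1 prisoner across (shuttle back at the start); 2 guards + 2 prisoners across (shuttle there); 2 guards + 2 prisoners across (shuttle back at the start); 3 guards + 3 prisoners across (shuttle there). So no valid plan exists.

impossible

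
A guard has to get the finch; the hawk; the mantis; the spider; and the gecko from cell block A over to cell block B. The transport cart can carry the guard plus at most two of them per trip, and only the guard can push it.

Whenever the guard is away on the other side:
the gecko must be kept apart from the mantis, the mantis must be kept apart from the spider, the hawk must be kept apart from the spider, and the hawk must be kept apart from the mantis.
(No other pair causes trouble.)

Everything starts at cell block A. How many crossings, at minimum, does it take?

Counting alone: the guard can take at most 2 across per trip to cell block B, so moving all 5 needs at least 3 loaded trips out, with a return between consecutive ones — at least 5 crossings.
The safety rule pushes this higher. Following every safe sequence of crossings, the most of the 5 that can be at cell block B as the transport cart arrives there on crossing 5 is 4 — never all 5.
So no plan with fewer than 7 crossings exists, and this one achieves 7:
1. Guard goes to cell block B with the hawk and the mantis.
2. Guard goes back to cell block A with the hawk.
3. Guard goes to cell block B with the finch and the hawk.
4. Guard goes back to cell block A with the hawk.
5. Guard goes to cell block B with the gecko and the hawk.
6. Guard goes back to cell block A with the mantis.
7. Guard goes to cell block B with the mantis and the spider.

7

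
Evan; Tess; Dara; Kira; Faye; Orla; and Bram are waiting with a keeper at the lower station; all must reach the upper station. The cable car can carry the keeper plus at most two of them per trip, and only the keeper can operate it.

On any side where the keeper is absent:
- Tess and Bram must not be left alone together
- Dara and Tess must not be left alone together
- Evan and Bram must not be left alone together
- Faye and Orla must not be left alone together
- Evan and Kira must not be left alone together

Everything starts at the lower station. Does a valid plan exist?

Whatever the first load, the items left behind include a forbidden pair without the keeper. No opening move is safe, so no plan exists.

No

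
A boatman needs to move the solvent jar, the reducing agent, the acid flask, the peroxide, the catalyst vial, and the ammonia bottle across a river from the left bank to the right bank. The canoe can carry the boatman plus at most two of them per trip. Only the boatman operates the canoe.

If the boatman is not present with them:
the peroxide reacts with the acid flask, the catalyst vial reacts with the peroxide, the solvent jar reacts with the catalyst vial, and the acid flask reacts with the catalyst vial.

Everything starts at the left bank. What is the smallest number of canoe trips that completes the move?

9

Counting alone: the boatman can take at most 2 across per trip to the right bank, so moving all 6 needs at least 3 loaded trips out, with a return between consecutive ones — at least 5 crossings.
The safety rule pushes this higher. Following every safe sequence of crossings, the most of the 6 that can be at the right bank as the canoe arrives there on crossings 5, 7 is 4, 5 respectively — never all 6.
So no plan with fewer than 9 crossings exists, and this one achieves 9:
1. Boatman goes to the right bank with the acid flask and the catalyst vial.  [the left bank: the ammonia bottle, the peroxide, the reducing agent, the solvent jar | the right bank: the acid flask, the catalyst vial]
2. Boatman goes back to the left bank with the acid flask.  [the left bank: the acid flask, the ammonia bottle, the peroxide, the reducing agent, the solvent jar | the right bank: the catalyst vial]
3. Boatman goes to the right bank with the acid flask and the solvent jar.  [the left bank: the ammonia bottle, the peroxide, the reducing agent | the right bank: the acid flask, the catalyst vial, the solvent jar]
4. Boatman goes back to the left bank with the catalyst vial.  [the left bank: the ammonia bottle, the catalyst vial, the peroxide, the reducing agent | the right bank: the acid flask, the solvent jar]
5. Boatman goes to the right bank with the peroxide and the reducing agent.  [the left bank: the ammonia bottle, the catalyst vial | the right bank: the acid flask, the peroxide, the reducing agent, the solvent jar]
6. Boatman goes back to the left bank with the acid flask.  [the left bank: the acid flask, the ammonia bottle, the catalyst vial | the right bank: the peroxide, the reducing agent, the solvent jar]
7. Boatman goes to the right bank with the acid flask and the ammonia bottle.  [the left bank: the catalyst vial | the right bank: the acid flask, the ammonia bottle, the peroxide, the reducing agent, the solvent jar]
8. Boatman goes back to the left bank with the acid flask.  [the left bank: the acid flask, the catalyst vial | the right bank: the ammonia bottle, the peroxide, the reducing agent, the solvent jar]
9. Boatman goes to the right bank with the acid flask and the catalyst vial.  [the left bank: — | the right bank: the acid flask, the ammonia bottle, the catalyst vial, the peroxide, the reducing agent, the solvent jar]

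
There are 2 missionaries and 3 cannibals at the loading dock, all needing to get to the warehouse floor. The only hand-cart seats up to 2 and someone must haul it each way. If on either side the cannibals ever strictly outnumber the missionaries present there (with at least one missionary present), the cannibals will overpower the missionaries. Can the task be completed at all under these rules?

The cannibals already outnumber the missionaries at the loading dock before anyone moves, so the starting position itself is disallowed.

No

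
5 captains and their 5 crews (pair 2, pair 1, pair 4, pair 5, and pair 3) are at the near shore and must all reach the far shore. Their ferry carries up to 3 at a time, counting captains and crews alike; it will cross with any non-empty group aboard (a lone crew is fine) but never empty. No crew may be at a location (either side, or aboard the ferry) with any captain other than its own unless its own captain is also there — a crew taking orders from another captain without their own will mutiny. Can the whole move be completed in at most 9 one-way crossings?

No

Counting alone: each trip to the far shore takes at most 3 across and each return brings at least 1 back, so after t trips out (and t−1 returns) at most 3t − (t−1) of the 10 are across; that first reaches 10 at t = 5, so at least 9 crossings are needed.
The safety rule pushes this higher. Following every safe sequence of crossings, the most of the 10 that can be at the far shore as the ferry arrives there on crossing 9 is 9 — never all 10.
So the move cannot be finished within 9 crossings. (The shortest complete plan takes 11:)
1. captain 2 and crew 2 cross → the far shore.
2. captain 2 crosses ← the near shore.
3. crew 1, crew 4, and crew 5 cross → the far shore.
4. crew 2 crosses ← the near shore.
5. captain 1, captain 4, and captain 5 cross → the far shore.
6. captain 1 and crew 1 cross ← the near shore.
7. captain 1, captain 2, and captain 3 cross → the far shore.
8. crew 4 crosses ← the near shore.
9. crew 1 and crew 2 cross → the far shore.
10. crew 2 crosses ← the near shore.
11. crew 2, crew 3, and crew 4 cross → the far shore.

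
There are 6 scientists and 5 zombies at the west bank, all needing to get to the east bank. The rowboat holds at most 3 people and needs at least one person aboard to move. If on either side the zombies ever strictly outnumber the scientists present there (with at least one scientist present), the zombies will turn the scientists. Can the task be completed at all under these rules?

1. 3 zombies → the east bank.  (the west bank: 6S 2Z; the east bank: 0S 3Z)
2. 1 zombie ← the west bank.  (the west bank: 6S 3Z; the east bank: 0S 2Z)
3. 3 scientists → the east bank.  (the west bank: 3S 3Z; the east bank: 3S 2Z)
4. 1 scientist ← the west bank.  (the west bank: 4S 3Z; the east bank: 2S 2Z)
5. 2 scientists and 1 zombie → the east bank.  (the west bank: 2S 2Z; the east bank: 4S 3Z)
6. 1 scientist ← the west bank.  (the west bank: 3S 2Z; the east bank: 3S 3Z)
7. 2 scientists and 1 zombie → the east bank.  (the west bank: 1S 1Z; the east bank: 5S 4Z)
8. 1 scientist ← the west bank.  (the west bank: 2S 1Z; the east bank: 4S 4Z)
9. 2 scientists and 1 zombie → the east bank.  (the west bank: 0S 0Z; the east bank: 6S 5Z)

Yes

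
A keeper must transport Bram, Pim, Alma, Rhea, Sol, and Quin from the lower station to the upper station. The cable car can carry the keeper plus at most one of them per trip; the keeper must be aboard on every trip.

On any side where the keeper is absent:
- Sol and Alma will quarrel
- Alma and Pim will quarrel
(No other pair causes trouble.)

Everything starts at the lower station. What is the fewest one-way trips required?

Counting alone: the keeper can take at most 1 across per trip to the upper station, so moving all 6 needs at least 6 loaded trips out, with a return between consecutive ones — at least 11 crossings.
The safety rule pushes this higher. Following every safe sequence of crossings, the most of the 6 that can be at the upper station as the cable car arrives there on crossing 11 is 5 — never all 6.
So no plan with fewer than 13 crossings exists, and this one achieves 13:
1. Keeper goes to the upper station with Alma.
2. Keeper goes back to the lower station alone.
3. Keeper goes to the upper station with Bram.
4. Keeper goes back to the lower station alone.
5. Keeper goes to the upper station with Pim.
6. Keeper goes back to the lower station with Alma.
7. Keeper goes to the upper station with Sol.
8. Keeper goes back to the lower station alone.
9. Keeper goes to the upper station with Rhea.
10. Keeper goes back to the lower station alone.
11. Keeper goes to the upper station with Quin.
12. Keeper goes back to the lower station alone.
13. Keeper goes to the upper station with Alma.

13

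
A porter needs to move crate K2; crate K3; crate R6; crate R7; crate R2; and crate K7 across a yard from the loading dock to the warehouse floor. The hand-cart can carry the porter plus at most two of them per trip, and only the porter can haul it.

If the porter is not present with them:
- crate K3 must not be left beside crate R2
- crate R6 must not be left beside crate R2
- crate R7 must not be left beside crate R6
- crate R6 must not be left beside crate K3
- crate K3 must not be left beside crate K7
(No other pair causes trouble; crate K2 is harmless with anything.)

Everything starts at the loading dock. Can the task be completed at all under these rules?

1. Porter goes to the warehouse floor with crate K3 and crate R6.  [the loading dock: crate K2, crate K7, crate R2, crate R7 | the warehouse floor: crate K3, crate R6]
2. Porter goes back to the loading dock with crate K3.  [the loading dock: crate K2, crate K3, crate K7, crate R2, crate R7 | the warehouse floor: crate R6]
3. Porter goes to the warehouse floor with crate K2 and crate K3.  [the loading dock: crate K7, crate R2, crate R7 | the warehouse floor: crate K2, crate K3, crate R6]
4. Porter goes back to the loading dock with crate K3.  [the loading dock: crate K3, crate K7, crate R2, crate R7 | the warehouse floor: crate K2, crate R6]
5. Porter goes to the warehouse floor with crate K3 and crate R7.  [the loading dock: crate K7, crate R2 | the warehouse floor: crate K2, crate K3, crate R6, crate R7]
6. Porter goes back to the loading dock with crate R6.  [the loading dock: crate K7, crate R2, crate R6 | the warehouse floor: crate K2, crate K3, crate R7]
7. Porter goes to the warehouse floor with crate K7 and crate R2.  [the loading dock: crate R6 | the warehouse floor: crate K2, crate K3, crate K7, crate R2, crate R7]
8. Porter goes back to the loading dock with crate K3.  [the loading dock: crate K3, crate R6 | the warehouse floor: crate K2, crate K7, crate R2, crate R7]
9. Porter goes to the warehouse floor with crate K3 and crate R6.  [the loading dock: — | the warehouse floor: crate K2, crate K3, crate K7, crate R2, crate R6, crate R7]

Yes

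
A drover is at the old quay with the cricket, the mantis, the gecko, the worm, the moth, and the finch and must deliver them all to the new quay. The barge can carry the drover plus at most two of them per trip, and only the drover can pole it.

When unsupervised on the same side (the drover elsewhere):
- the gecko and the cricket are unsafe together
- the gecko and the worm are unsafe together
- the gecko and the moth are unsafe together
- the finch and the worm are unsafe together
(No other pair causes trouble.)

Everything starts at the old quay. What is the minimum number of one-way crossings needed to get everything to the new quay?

Counting alone: the drover can take at most 2 across per trip to the new quay, so moving all 6 needs at least 3 loaded trips out, with a return between consecutive ones — at least 5 crossings.
The safety rule pushes this higher. Following every safe sequence of crossings, the most of the 6 that can be at the new quay as the barge arrives there on crossing 5 is 5 — never all 6.
So no plan with fewer than 7 crossings exists, and this one achieves 7:
1. Drover goes to the new quay with the gecko and the worm.
2. Drover goes back to the old quay with the gecko.
3. Drover goes to the new quay with the cricket and the gecko.
4. Drover goes back to the old quay with the gecko.
5. Drover goes to the new quay with the mantis and the moth.
6. Drover goes back to the old quay alone.
7. Drover goes to the new quay with the finch and the gecko.

7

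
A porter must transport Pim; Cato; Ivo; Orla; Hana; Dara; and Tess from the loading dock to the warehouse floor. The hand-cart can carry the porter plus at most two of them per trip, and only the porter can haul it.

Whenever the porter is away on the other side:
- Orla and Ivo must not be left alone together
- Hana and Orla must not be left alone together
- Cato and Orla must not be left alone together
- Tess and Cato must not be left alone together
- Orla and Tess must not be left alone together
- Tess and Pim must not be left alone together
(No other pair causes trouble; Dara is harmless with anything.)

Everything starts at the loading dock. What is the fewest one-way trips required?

11

Counting alone: the porter can take at most 2 across per trip to the warehouse floor, so moving all 7 needs at least 4 loaded trips out, with a return between consecutive ones — at least 7 crossings.
The safety rule pushes this higher. Following every safe sequence of crossings, the most of the 7 that can be at the warehouse floor as the hand-cart arrives there on crossings 7, 9 is 5, 6 respectively — never all 7.
So no plan with fewer than 11 crossings exists, and this one achieves 11:
1. Porter goes to the warehouse floor with Orla and Tess.  [the loading dock: Cato, Dara, Hana, Ivo, Pim | the warehouse floor: Orla, Tess]
2. Porter goes back to the loading dock with Orla.  [the loading dock: Cato, Dara, Hana, Ivo, Orla, Pim | the warehouse floor: Tess]
3. Porter goes to the warehouse floor with Orla and Pim.  [the loading dock: Cato, Dara, Hana, Ivo | the warehouse floor: Orla, Pim, Tess]
4. Porter goes back to the loading dock with Tess.  [the loading dock: Cato, Dara, Hana, Ivo, Tess | the warehouse floor: Orla, Pim]
5. Porter goes to the warehouse floor with Cato and Ivo.  [the loading dock: Dara, Hana, Tess | the warehouse floor: Cato, Ivo, Orla, Pim]
6. Porter goes back to the loading dock with Orla.  [the loading dock: Dara, Hana, Orla, Tess | the warehouse floor: Cato, Ivo, Pim]
7. Porter goes to the warehouse floor with Hana and Orla.  [the loading dock: Dara, Tess | the warehouse floor: Cato, Hana, Ivo, Orla, Pim]
8. Porter goes back to the loading dock with Orla.  [the loading dock: Dara, Orla, Tess | the warehouse floor: Cato, Hana, Ivo, Pim]
9. Porter goes to the warehouse floor with Dara and Orla.  [the loading dock: Tess | the warehouse floor: Cato, Dara, Hana, Ivo, Orla, Pim]
10. Porter goes back to the loading dock with Orla.  [the loading dock: Orla, Tess | the warehouse floor: Cato, Dara, Hana, Ivo, Pim]
11. Porter goes to the warehouse floor with Orla and Tess.  [the loading dock: — | the warehouse floor: Cato, Dara, Hana, Ivo, Orla, Pim, Tess]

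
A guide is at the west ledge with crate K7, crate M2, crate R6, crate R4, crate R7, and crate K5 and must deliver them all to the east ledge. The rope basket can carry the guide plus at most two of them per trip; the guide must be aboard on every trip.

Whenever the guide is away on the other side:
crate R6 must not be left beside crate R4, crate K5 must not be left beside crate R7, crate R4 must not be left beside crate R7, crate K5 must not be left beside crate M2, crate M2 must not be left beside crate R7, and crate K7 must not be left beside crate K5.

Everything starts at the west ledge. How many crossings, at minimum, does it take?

Whatever the first load, the items left behind include a forbidden pair without the guide. No opening move is safe, so no plan exists.

impossible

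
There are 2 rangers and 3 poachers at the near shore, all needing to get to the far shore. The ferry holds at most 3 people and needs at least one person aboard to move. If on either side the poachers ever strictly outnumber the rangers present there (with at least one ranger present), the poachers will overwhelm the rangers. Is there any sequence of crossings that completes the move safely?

No

The poachers already outnumber the rangers at the near shore before anyone moves, so the starting position itself is disallowed.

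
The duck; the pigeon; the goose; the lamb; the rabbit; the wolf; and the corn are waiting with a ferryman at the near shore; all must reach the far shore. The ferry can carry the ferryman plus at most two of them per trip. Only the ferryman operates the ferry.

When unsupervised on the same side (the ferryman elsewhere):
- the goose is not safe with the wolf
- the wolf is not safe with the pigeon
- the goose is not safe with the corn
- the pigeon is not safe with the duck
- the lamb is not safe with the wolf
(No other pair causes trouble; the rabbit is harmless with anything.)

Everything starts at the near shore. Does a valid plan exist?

No

Whatever the first load, the items left behind include a forbidden pair without the ferryman. No opening move is safe, so no plan exists.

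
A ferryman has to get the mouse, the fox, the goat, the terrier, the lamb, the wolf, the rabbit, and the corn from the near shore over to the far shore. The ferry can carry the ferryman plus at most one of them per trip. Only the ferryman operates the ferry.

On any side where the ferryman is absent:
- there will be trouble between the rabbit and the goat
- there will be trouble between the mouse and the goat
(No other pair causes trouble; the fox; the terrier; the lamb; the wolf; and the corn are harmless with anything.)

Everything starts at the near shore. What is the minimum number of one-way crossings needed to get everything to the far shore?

Counting alone: the ferryman can take at most 1 across per trip to the far shore, so moving all 8 needs at least 8 loaded trips out, with a return between consecutive ones — at least 15 crossings.
The safety rule pushes this higher. Following every safe sequence of crossings, the most of the 8 that can be at the far shore as the ferry arrives there on crossing 15 is 7 — never all 8.
So no plan with fewer than 17 crossings exists, and this one achieves 17:
1. Ferryman goes to the far shore with the goat.  [the near shore: the corn, the fox, the lamb, the mouse, the rabbit, the terrier, the wolf | the far shore: the goat]
2. Ferryman goes back to the near shore alone.  [the near shore: the corn, the fox, the lamb, the mouse, the rabbit, the terrier, the wolf | the far shore: the goat]
3. Ferryman goes to the far shore with the mouse.  [the near shore: the corn, the fox, the lamb, the rabbit, the terrier, the wolf | the far shore: the goat, the mouse]
4. Ferryman goes back to the near shore with the goat.  [the near shore: the corn, the fox, the goat, the lamb, the rabbit, the terrier, the wolf | the far shore: the mouse]
5. Ferryman goes to the far shore with the rabbit.  [the near shore: the corn, the fox, the goat, the lamb, the terrier, the wolf | the far shore: the mouse, the rabbit]
6. Ferryman goes back to the near shore alone.  [the near shore: the corn, the fox, the goat, the lamb, the terrier, the wolf | the far shore: the mouse, the rabbit]
7. Ferryman goes to the far shore with the fox.  [the near shore: the corn, the goat, the lamb, the terrier, the wolf | the far shore: the fox, the mouse, the rabbit]
8. Ferryman goes back to the near shore alone.  [the near shore: the corn, the goat, the lamb, the terrier, the wolf | the far shore: the fox, the mouse, the rabbit]
9. Ferryman goes to the far shore with the terrier.  [the near shore: the corn, the goat, the lamb, the wolf | the far shore: the fox, the mouse, the rabbit, the terrier]
10. Ferryman goes back to the near shore alone.  [the near shore: the corn, the goat, the lamb, the wolf | the far shore: the fox, the mouse, the rabbit, the terrier]
11. Ferryman goes to the far shore with the lamb.  [the near shore: the corn, the goat, the wolf | the far shore: the fox, the lamb, the mouse, the rabbit, the terrier]
12. Ferryman goes back to the near shore alone.  [the near shore: the corn, the goat, the wolf | the far shore: the fox, the lamb, the mouse, the rabbit, the terrier]
13. Ferryman goes to the far shore with the wolf.  [the near shore: the corn, the goat | the far shore: the fox, the lamb, the mouse, the rabbit, the terrier, the wolf]
14. Ferryman goes back to the near shore alone.  [the near shore: the corn, the goat | the far shore: the fox, the lamb, the mouse, the rabbit, the terrier, the wolf]
15. Ferryman goes to the far shore with the corn.  [the near shore: the goat | the far shore: the corn, the fox, the lamb, the mouse, the rabbit, the terrier, the wolf]
16. Ferryman goes back to the near shore alone.  [the near shore: the goat | the far shore: the corn, the fox, the lamb, the mouse, the rabbit, the terrier, the wolf]
17. Ferryman goes to the far shore with the goat.  [the near shore: — | the far shore: the corn, the fox, the goat, the lamb, the mouse, the rabbit, the terrier, the wolf]

17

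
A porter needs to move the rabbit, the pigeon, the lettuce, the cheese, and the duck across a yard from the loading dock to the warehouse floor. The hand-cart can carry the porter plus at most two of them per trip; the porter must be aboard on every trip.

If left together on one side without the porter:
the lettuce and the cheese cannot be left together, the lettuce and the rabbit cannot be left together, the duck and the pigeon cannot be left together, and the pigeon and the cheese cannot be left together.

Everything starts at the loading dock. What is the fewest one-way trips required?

Counting alone: the porter can take at most 2 across per trip to the warehouse floor, so moving all 5 needs at least 3 loaded trips out, with a return between consecutive ones — at least 5 crossings.
The safety rule pushes this higher. Following every safe sequence of crossings, the most of the 5 that can be at the warehouse floor as the hand-cart arrives there on crossing 5 is 4 — never all 5.
So no plan with fewer than 7 crossings exists, and this one achieves 7:
1. Porter goes to the warehouse floor with the lettuce and the pigeon.
2. Porter goes back to the loading dock alone.
3. Porter goes to the warehouse floor with the rabbit.
4. Porter goes back to the loading dock with the lettuce.
5. Porter goes to the warehouse floor with the cheese and the duck.
6. Porter goes back to the loading dock with the pigeon.
7. Porter goes to the warehouse floor with the lettuce and the pigeon.

7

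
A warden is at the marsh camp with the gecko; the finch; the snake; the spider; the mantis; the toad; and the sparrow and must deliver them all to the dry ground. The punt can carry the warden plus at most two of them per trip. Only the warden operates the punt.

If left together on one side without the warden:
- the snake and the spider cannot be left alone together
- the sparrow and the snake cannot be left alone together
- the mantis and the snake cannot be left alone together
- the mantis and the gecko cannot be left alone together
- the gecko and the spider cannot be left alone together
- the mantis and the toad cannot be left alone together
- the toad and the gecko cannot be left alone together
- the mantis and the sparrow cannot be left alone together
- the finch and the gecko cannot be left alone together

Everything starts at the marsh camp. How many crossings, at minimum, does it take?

impossible

Whatever the first load, the items left behind include a forbidden pair without the warden. No opening move is safe, so no plan exists.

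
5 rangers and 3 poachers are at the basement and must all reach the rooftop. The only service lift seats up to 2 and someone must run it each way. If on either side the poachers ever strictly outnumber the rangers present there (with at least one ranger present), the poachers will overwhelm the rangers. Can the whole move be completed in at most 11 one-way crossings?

No

Counting alone: each trip to the rooftop takes at most 2 across and each return brings at least 1 back, so after t trips out (and t−1 returns) at most 2t − (t−1) of the 8 are across; that first reaches 8 at t = 7, so at least 13 crossings are needed.
Since 11 < 13, 11 crossings cannot be enough. (The shortest complete plan in fact takes 13:)
1. 2 poachers → the rooftop.  (the basement: 5R 1P; the rooftop: 0R 2P)
2. 1 poacher ← the basement.  (the basement: 5R 2P; the rooftop: 0R 1P)
3. 2 poachers → the rooftop.  (the basement: 5R 0P; the rooftop: 0R 3P)
4. 1 poacher ← the basement.  (the basement: 5R 1P; the rooftop: 0R 2P)
5. 2 rangers → the rooftop.  (the basement: 3R 1P; the rooftop: 2R 2P)
6. 1 poacher ← the basement.  (the basement: 3R 2P; the rooftop: 2R 1P)
7. 1 ranger and 1 poacher → the rooftop.  (the basement: 2R 1P; the rooftop: 3R 2P)
8. 1 poacher ← the basement.  (the basement: 2R 2P; the rooftop: 3R 1P)
9. 2 poachers → the rooftop.  (the basement: 2R 0P; the rooftop: 3R 3P)
10. 1 poacher ← the basement.  (the basement: 2R 1P; the rooftop: 3R 2P)
11. 1 ranger and 1 poacher → the rooftop.  (the basement: 1R 0P; the rooftop: 4R 3P)
12. 1 poacher ← the basement.  (the basement: 1R 1P; the rooftop: 4R 2P)
13. 1 ranger and 1 poacher → the rooftop.  (the basement: 0R 0P; the rooftop: 5R 3P)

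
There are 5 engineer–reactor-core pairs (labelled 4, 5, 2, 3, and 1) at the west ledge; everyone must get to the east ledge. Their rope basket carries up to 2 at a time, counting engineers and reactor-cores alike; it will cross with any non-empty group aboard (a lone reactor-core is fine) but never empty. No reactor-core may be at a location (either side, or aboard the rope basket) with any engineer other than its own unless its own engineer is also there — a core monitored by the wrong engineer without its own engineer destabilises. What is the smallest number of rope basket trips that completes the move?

impossible

Following every safe sequence of crossings from the start, the most of the 10 that can be at the east ledge as the rope basket arrives there on crossings 1, 3, 5, 7 is 2, 3, 4, 5 respectively; the best ever achieved is 5 of 10.
From crossing 9 on, no configuration arises that was not already reachable earlier: only 82 distinct safe configurations (who is on which side, and where the rope basket is) can ever be reached, none of them has everyone across, and every continuation just revisits them. So no valid plan exists.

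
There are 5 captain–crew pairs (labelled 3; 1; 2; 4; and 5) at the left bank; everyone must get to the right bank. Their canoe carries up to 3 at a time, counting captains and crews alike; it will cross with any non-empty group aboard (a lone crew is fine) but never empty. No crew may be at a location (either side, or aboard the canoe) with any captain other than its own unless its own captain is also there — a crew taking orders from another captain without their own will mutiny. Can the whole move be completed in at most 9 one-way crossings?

Counting alone: each trip to the right bank takes at most 3 across and each return brings at least 1 back, so after t trips out (and t−1 returns) at most 3t − (t−1) of the 10 are across; that first reaches 10 at t = 5, so at least 9 crossings are needed.
The safety rule pushes this higher. Following every safe sequence of crossings, the most of the 10 that can be at the right bank as the canoe arrives there on crossing 9 is 9 — never all 10.
So the move cannot be finished within 9 crossings. (The shortest complete plan takes 11:)
1. captain 3 and crew 3 cross → the right bank.
2. captain 3 crosses ← the left bank.
3. crew 1, crew 2, and crew 4 cross → the right bank.
4. crew 3 crosses ← the left bank.
5. captain 1, captain 2, and captain 4 cross → the right bank.
6. captain 1 and crew 1 cross ← the left bank.
7. captain 1, captain 3, and captain 5 cross → the right bank.
8. crew 2 crosses ← the left bank.
9. crew 1 and crew 3 cross → the right bank.
10. crew 3 crosses ← the left bank.
11. crew 2, crew 3, and crew 5 cross → the right bank.

No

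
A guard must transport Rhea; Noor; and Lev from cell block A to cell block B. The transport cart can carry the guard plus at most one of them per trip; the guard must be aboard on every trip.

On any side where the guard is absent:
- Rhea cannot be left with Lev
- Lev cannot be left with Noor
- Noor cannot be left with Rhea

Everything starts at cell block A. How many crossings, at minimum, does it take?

Whatever the first load, the items left behind include a forbidden pair without the guard. No opening move is safe, so no plan exists.

impossible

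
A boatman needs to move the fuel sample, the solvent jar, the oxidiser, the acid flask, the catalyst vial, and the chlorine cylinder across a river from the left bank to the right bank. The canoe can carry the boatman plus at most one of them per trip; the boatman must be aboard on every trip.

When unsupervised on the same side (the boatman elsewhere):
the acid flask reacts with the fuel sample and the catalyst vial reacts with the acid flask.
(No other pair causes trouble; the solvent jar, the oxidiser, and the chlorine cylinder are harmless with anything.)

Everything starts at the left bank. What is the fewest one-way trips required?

Counting alone: the boatman can take at most 1 across per trip to the right bank, so moving all 6 needs at least 6 loaded trips out, with a return between consecutive ones — at least 11 crossings.
The safety rule pushes this higher. Following every safe sequence of crossings, the most of the 6 that can be at the right bank as the canoe arrives there on crossing 11 is 5 — never all 6.
So no plan with fewer than 13 crossings exists, and this one achieves 13:
1. Boatman goes to the right bank with the acid flask.  [the left bank: the catalyst vial, the chlorine cylinder, the fuel sample, the oxidiser, the solvent jar | the right bank: the acid flask]
2. Boatman goes back to the left bank alone.  [the left bank: the catalyst vial, the chlorine cylinder, the fuel sample, the oxidiser, the solvent jar | the right bank: the acid flask]
3. Boatman goes to the right bank with the fuel sample.  [the left bank: the catalyst vial, the chlorine cylinder, the oxidiser, the solvent jar | the right bank: the acid flask, the fuel sample]
4. Boatman goes back to the left bank with the acid flask.  [the left bank: the acid flask, the catalyst vial, the chlorine cylinder, the oxidiser, the solvent jar | the right bank: the fuel sample]
5. Boatman goes to the right bank with the catalyst vial.  [the left bank: the acid flask, the chlorine cylinder, the oxidiser, the solvent jar | the right bank: the catalyst vial, the fuel sample]
6. Boatman goes back to the left bank alone.  [the left bank: the acid flask, the chlorine cylinder, the oxidiser, the solvent jar | the right bank: the catalyst vial, the fuel sample]
7. Boatman goes to the right bank with the solvent jar.  [the left bank: the acid flask, the chlorine cylinder, the oxidiser | the right bank: the catalyst vial, the fuel sample, the solvent jar]
8. Boatman goes back to the left bank alone.  [the left bank: the acid flask, the chlorine cylinder, the oxidiser | the right bank: the catalyst vial, the fuel sample, the solvent jar]
9. Boatman goes to the right bank with the oxidiser.  [the left bank: the acid flask, the chlorine cylinder | the right bank: the catalyst vial, the fuel sample, the oxidiser, the solvent jar]
10. Boatman goes back to the left bank alone.  [the left bank: the acid flask, the chlorine cylinder | the right bank: the catalyst vial, the fuel sample, the oxidiser, the solvent jar]
11. Boatman goes to the right bank with the chlorine cylinder.  [the left bank: the acid flask | the right bank: the catalyst vial, the chlorine cylinder, the fuel sample, the oxidiser, the solvent jar]
12. Boatman goes back to the left bank alone.  [the left bank: the acid flask | the right bank: the catalyst vial, the chlorine cylinder, the fuel sample, the oxidiser, the solvent jar]
13. Boatman goes to the right bank with the acid flask.  [the left bank: — | the right bank: the acid flask, the catalyst vial, the chlorine cylinder, the fuel sample, the oxidiser, the solvent jar]

13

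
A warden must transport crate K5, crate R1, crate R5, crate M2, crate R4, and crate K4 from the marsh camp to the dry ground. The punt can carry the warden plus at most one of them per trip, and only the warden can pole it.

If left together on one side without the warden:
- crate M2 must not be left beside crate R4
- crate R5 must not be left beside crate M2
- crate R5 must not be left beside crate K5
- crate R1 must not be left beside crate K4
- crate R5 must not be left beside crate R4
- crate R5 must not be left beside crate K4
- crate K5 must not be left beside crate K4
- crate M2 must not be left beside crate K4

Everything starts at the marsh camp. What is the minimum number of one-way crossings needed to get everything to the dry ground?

impossible

Whatever the first load, the items left behind include a forbidden pair without the warden. No opening move is safe, so no plan exists.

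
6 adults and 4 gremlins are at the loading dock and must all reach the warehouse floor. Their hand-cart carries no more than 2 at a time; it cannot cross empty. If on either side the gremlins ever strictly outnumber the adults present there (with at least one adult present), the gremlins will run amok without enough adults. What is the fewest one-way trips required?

17

Counting alone: each trip to the warehouse floor takes at most 2 across and each return brings at least 1 back, so after t trips out (and t−1 returns) at most 2t − (t−1) of the 10 are across; that first reaches 10 at t = 9, so at least 17 crossings are needed.
The plan below uses exactly 17 crossings, so it is optimal:
1. 2 gremlins → the warehouse floor.  (the loading dock: 6A 2G; the warehouse floor: 0A 2G)
2. 1 gremlin ← the loading dock.  (the loading dock: 6A 3G; the warehouse floor: 0A 1G)
3. 2 gremlins → the warehouse floor.  (the loading dock: 6A 1G; the warehouse floor: 0A 3G)
4. 1 gremlin ← the loading dock.  (the loading dock: 6A 2G; the warehouse floor: 0A 2G)
5. 2 adults → the warehouse floor.  (the loading dock: 4A 2G; the warehouse floor: 2A 2G)
6. 1 gremlin ← the loading dock.  (the loading dock: 4A 3G; the warehouse floor: 2A 1G)
7. 1 adult and 1 gremlin → the warehouse floor.  (the loading dock: 3A 2G; the warehouse floor: 3A 2G)
8. 1 gremlin ← the loading dock.  (the loading dock: 3A 3G; the warehouse floor: 3A 1G)
9. 2 gremlins → the warehouse floor.  (the loading dock: 3A 1G; the warehouse floor: 3A 3G)
10. 1 gremlin ← the loading dock.  (the loading dock: 3A 2G; the warehouse floor: 3A 2G)
11. 1 adult and 1 gremlin → the warehouse floor.  (the loading dock: 2A 1G; the warehouse floor: 4A 3G)
12. 1 gremlin ← the loading dock.  (the loading dock: 2A 2G; the warehouse floor: 4A 2G)
13. 2 gremlins → the warehouse floor.  (the loading dock: 2A 0G; the warehouse floor: 4A 4G)
14. 1 gremlin ← the loading dock.  (the loading dock: 2A 1G; the warehouse floor: 4A 3G)
15. 1 adult and 1 gremlin → the warehouse floor.  (the loading dock: 1A 0G; the warehouse floor: 5A 4G)
16. 1 gremlin ← the loading dock.  (the loading dock: 1A 1G; the warehouse floor: 5A 3G)
17. 1 adult and 1 gremlin → the warehouse floor.  (the loading dock: 0A 0G; the warehouse floor: 6A 4G)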